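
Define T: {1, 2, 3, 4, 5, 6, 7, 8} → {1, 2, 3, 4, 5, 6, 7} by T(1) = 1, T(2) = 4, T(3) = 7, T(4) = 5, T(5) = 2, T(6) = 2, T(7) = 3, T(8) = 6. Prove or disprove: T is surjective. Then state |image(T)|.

Every element of the codomain has a preimage: 1 = T(1), 2 = T(5), 3 = T(7), 4 = T(2), 5 = T(4), 6 = T(8), 7 = T(3).
Therefore T is surjective.
The image of T is {1, 2, 3, 4, 5, 6, 7}, which has 7 elements.

7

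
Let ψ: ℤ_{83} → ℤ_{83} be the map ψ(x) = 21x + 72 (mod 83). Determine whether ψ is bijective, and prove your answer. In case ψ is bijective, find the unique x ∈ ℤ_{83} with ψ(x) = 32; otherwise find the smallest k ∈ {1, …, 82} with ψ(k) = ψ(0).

6

Suppose ψ(a) = ψ(b) in ℤ_{83}. Then 21a + 72 ≡ 21b + 72 (mod 83), hence 21(a − b) ≡ 0 (mod 83).
Since gcd(21, 83) = 1, 21 is invertible modulo 83, thus a − b ≡ 0 (mod 83), i.e. a = b.
We now compute 21⁻¹ mod 83 explicitly. Euclid's algorithm: 83 = 3·21 + 20, 21 = 1·20 + 1; back-substituting gives 1 = 4·21 − 1·83, so 21⁻¹ ≡ 4 (mod 83).
For any y ∈ ℤ_{83}, x = 4(y − 72) mod 83 satisfies ψ(x) = 21·4(y − 72) + 72 ≡ y (since 21·4 ≡ 1 mod 83). So every y has a preimage.
Hence ψ is bijective.
Since ψ is bijective, we compute ψ⁻¹(32): solve 21x + 72 ≡ 32 (mod 83), i.e. 21x ≡ 43 (mod 83).
Multiplying by 21⁻¹ = 4 gives x ≡ 4·43 = 172 = 2·83 + 6 ≡ 6 (mod 83).
Check: ψ(6) = 21·6 + 72 = 198 = 2·83 + 32 ≡ 32 (mod 83).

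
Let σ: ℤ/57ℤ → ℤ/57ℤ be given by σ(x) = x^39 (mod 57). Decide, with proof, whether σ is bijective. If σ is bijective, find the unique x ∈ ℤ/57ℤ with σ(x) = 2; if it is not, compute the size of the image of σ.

21

σ(1) = 1^39 = 1.
σ(7): Repeated squaring mod 57: 7^1 ≡ 7, 7^2 ≡ 7² = 49, 7^4 ≡ 49² = 2401 ≡ 7, 7^8 ≡ 7² = 49, 7^16 ≡ 49² = 2401 ≡ 7, 7^32 ≡ 7² = 49. Since 39 = 32 + 4 + 2 + 1, 7^39 ≡ 49·7·49·7: 49·7 = 343 ≡ 1, then 1·49 = 49, then 49·7 = 343 ≡ 1. So 7^39 ≡ 1 (mod 57).
So σ(1) = σ(7) = 1 while 1 ≠ 7, hence σ is not injective, hence not bijective.
Since σ is not bijective, we determine |image(σ)|. Computing x^39 mod 57 for each x (by repeated squaring, reducing mod 57 at every step), the values σ(0), σ(1), …, σ(56) are: 0, 1, 8, 27, 7, 11, 45, 1, 56, 45, 31, 20, 18, 31, 8, 12, 49, 11, 18, 19, 20, 27, 46, 26, 30, 7, 20, 18, 7, 50, 39, 37, 50, 27, 31, 11, 30, 37, 38, 39, 46, 8, 45, 49, 26, 39, 37, 26, 12, 1, 56, 12, 46, 50, 30, 49, 56.
The distinct values are {0, 1, 7, 8, 11, 12, 18, 19, 20, 26, 27, 30, 31, 37, 38, 39, 45, 46, 49, 50, 56}; there are 21 of them.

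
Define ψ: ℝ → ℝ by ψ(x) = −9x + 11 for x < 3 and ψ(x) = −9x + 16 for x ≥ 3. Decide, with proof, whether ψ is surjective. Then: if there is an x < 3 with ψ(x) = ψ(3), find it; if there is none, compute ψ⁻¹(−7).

Both pieces are strictly decreasing (slopes −9 and −9), so each is injective on its own interval.
The left piece maps (−∞, 3) onto (−16, ∞); the right piece maps [3, ∞) onto (−∞, −11].
The union (−16, ∞) ∪ (−∞, −11] covers ℝ, so ψ is surjective.
For the follow-up: the images overlap, so an x < 3 with ψ(x) = ψ(3) exists. ψ(3) = −11; solving −9x + 11 = −11 for x < 3 gives x = (−11 − 11)/(−9) = 22/9.

22/9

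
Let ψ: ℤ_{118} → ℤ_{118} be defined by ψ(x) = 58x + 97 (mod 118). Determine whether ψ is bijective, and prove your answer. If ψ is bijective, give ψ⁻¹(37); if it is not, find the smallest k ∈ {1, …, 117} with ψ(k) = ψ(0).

59

We have gcd(58, 118) = 2 > 1. Taking a = 0 and b = 59: ψ(0) = 97 and ψ(59) = 58·59 + 97 = 3519 ≡ 97 (mod 118).
So ψ(0) = ψ(59) while 0 ≠ 59, thus ψ is not injective, hence not bijective.
Since ψ is not bijective, we find the least positive k with ψ(k) = ψ(0): this means 58k ≡ 0 (mod 118), i.e. 118 ∣ 58k. Since gcd(58, 118) = 2, dividing through by 2 this holds exactly when 59 ∣ 29k, and as gcd(29, 59) = 1, exactly when 59 ∣ k.
The smallest positive such k is 59.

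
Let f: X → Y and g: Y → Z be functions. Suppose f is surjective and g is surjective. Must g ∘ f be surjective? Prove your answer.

Let c ∈ Z. Since g is surjective, there is b ∈ Y with g(b) = c. Since f is surjective, there is a ∈ X with f(a) = b.
Then (g ∘ f)(a) = g(b) = c. Hence g ∘ f is surjective.

surjective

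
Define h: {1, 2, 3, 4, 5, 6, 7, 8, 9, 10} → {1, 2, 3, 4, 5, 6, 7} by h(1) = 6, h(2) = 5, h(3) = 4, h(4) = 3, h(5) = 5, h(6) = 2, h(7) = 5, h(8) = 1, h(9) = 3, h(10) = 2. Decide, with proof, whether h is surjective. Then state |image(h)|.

6

No element maps to 7, so h is not surjective.
The image of h is {1, 2, 3, 4, 5, 6}, which has 6 elements.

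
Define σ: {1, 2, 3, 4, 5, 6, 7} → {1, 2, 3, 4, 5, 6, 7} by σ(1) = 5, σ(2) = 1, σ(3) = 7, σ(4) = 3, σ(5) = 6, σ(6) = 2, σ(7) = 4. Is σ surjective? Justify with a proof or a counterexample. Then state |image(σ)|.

7

Every element of the codomain has a preimage: 1 = σ(2), 2 = σ(6), 3 = σ(4), 4 = σ(7), 5 = σ(1), 6 = σ(5), 7 = σ(3).
Thus σ is surjective.
The image of σ is {1, 2, 3, 4, 5, 6, 7}, which has 7 elements.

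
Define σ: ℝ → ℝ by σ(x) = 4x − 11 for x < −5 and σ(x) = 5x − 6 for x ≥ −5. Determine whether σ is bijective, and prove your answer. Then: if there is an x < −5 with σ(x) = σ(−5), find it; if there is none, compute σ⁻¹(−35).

Both pieces are strictly increasing (slopes 4 and 5), so each is injective on its own interval.
The left piece maps (−∞, −5) onto (−∞, −31); the right piece maps [−5, ∞) onto [−31, ∞).
Since −31 = −31, the images partition ℝ: σ is injective and surjective, hence bijective.
Because the two images are disjoint, no x < −5 has σ(x) = σ(−5), so we compute σ⁻¹(−35): −35 lies in (−∞, −31), so solve 4x − 11 = −35: x = (−35 + 11)/4 = −6.

-6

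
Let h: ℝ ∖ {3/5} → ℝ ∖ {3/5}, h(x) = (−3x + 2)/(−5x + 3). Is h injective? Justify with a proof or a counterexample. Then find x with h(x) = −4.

14/23

Suppose h(s) = h(t). Cross-multiplying: (−3s + 2)(−5t + 3) = (−3t + 2)(−5s + 3).
Expanding both sides and cancelling the symmetric terms leaves 1·(s − t) = 0. Since 1 ≠ 0, s = t. Hence h is injective.
Solving h(x) = −4: cross-multiplying gives −3x + 2 = −4(−5x + 3), which rearranges to −23x = −14, so x = 14/23.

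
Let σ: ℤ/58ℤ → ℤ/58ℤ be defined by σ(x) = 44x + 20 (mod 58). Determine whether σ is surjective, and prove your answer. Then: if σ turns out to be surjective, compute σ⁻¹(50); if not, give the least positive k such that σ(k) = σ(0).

29

By definition, surjectivity means every element of the codomain has a preimage under σ.
Since gcd(44, 58) = 2, we have 44x ≡ 0 (mod 2) for all x, so σ(x) ≡ 0 (mod 2).
But 1 ≢ 0 (mod 2), so 1 ∈ ℤ/58ℤ has no preimage. Hence σ is not surjective.
Since σ is not surjective, we find the least positive k with σ(k) = σ(0): this means 44k ≡ 0 (mod 58), i.e. 58 ∣ 44k. Since gcd(44, 58) = 2, dividing through by 2 this holds exactly when 29 ∣ 22k, and as gcd(22, 29) = 1, exactly when 29 ∣ k.
The smallest positive such k is 29.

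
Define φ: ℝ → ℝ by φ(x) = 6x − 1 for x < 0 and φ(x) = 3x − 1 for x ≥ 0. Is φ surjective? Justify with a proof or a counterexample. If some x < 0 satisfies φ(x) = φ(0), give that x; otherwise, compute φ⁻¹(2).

Both pieces are strictly increasing (slopes 6 and 3), so each is injective on its own interval.
The left piece maps (−∞, 0) onto (−∞, −1); the right piece maps [0, ∞) onto [−1, ∞).
These images together cover ℝ, so φ is surjective.
Because the two images are disjoint, no x < 0 has φ(x) = φ(0), so we compute φ⁻¹(2): 2 lies in [−1, ∞), so solve 3x − 1 = 2: x = (2 + 1)/3 = 1.

1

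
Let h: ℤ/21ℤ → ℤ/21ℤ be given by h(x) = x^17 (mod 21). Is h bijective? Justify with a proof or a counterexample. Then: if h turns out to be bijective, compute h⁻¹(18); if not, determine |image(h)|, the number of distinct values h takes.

Computing x^17 mod 21 for each x (by repeated squaring, reducing mod 21 at every step), the values h(0), h(1), …, h(20) are: 0, 1, 11, 12, 16, 17, 6, 7, 8, 18, 19, 2, 3, 13, 14, 15, 4, 5, 9, 10, 20.
Every element of ℤ/21ℤ appears exactly once in this list, so h is a bijection, and in particular bijective.
Since h is bijective, we read off the preimage of 18 from the same table: h(9) = 18, so h⁻¹(18) = 9.

9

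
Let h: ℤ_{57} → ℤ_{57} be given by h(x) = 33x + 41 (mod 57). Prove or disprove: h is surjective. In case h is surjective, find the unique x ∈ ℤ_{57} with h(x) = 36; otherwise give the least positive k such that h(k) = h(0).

Since gcd(33, 57) = 3, we have 33x ≡ 0 (mod 3) for all x, so h(x) ≡ 2 (mod 3).
But 0 ≢ 2 (mod 3), so 0 ∈ ℤ_{57} has no preimage. Therefore h is not surjective.
Since h is not surjective, we find the least positive k with h(k) = h(0): this means 33k ≡ 0 (mod 57), i.e. 57 ∣ 33k. Since gcd(33, 57) = 3, dividing through by 3 this holds exactly when 19 ∣ 11k, and as gcd(11, 19) = 1, exactly when 19 ∣ k.
The smallest positive such k is 19.

19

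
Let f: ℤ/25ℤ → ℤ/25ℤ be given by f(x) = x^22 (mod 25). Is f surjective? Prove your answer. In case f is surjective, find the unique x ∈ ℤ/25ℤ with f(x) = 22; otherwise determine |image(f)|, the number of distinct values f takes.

11

f(0) = 0^22 = 0.
f(5): Repeated squaring mod 25: 5^1 ≡ 5, 5^2 ≡ 5² = 25 ≡ 0, 5^4 ≡ 0² = 0, 5^8 ≡ 0² = 0, 5^16 ≡ 0² = 0. Since 22 = 16 + 4 + 2, 5^22 ≡ 0·0·0: 0·0 = 0, then 0·0 = 0. So 5^22 ≡ 0 (mod 25).
So f(0) = f(5) = 0 while 0 ≠ 5, hence f is not injective.
A non-injective map from the 25-element set ℤ/25ℤ to itself takes at most 24 distinct values, so it cannot be surjective. Thus f is not surjective.
Since f is not surjective, we determine |image(f)|. Computing x^22 mod 25 for each x (by repeated squaring, reducing mod 25 at every step), the values f(0), f(1), …, f(24) are: 0, 1, 4, 9, 16, 0, 11, 24, 14, 6, 0, 21, 19, 19, 21, 0, 6, 14, 24, 11, 0, 16, 9, 4, 1.
The distinct values are {0, 1, 4, 6, 9, 11, 14, 16, 19, 21, 24}; there are 11 of them.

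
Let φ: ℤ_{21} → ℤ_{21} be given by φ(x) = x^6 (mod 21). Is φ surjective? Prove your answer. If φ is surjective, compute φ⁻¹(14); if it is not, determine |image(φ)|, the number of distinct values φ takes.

4

φ(1) = 1^6 = 1.
φ(2): Repeated squaring mod 21: 2^1 ≡ 2, 2^2 ≡ 2² = 4, 2^4 ≡ 4² = 16. Since 6 = 4 + 2, 2^6 ≡ 16·4: 16·4 = 64 ≡ 1. So 2^6 ≡ 1 (mod 21).
So φ(1) = φ(2) = 1 while 1 ≠ 2, so φ is not injective.
A non-injective map from the 21-element set ℤ_{21} to itself takes at most 20 distinct values, so it cannot be surjective. Therefore φ is not surjective.
Since φ is not surjective, we determine |image(φ)|. Computing x^6 mod 21 for each x (by repeated squaring, reducing mod 21 at every step), the values φ(0), φ(1), …, φ(20) are: 0, 1, 1, 15, 1, 1, 15, 7, 1, 15, 1, 1, 15, 1, 7, 15, 1, 1, 15, 1, 1.
The distinct values are {0, 1, 7, 15}; there are 4 of them.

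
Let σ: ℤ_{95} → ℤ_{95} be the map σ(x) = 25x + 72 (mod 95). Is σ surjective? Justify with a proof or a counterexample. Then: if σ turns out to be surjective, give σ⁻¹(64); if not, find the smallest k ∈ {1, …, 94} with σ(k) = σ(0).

19

Recall: surjectivity means every element of the codomain has a preimage under σ.
Since gcd(25, 95) = 5, we have 25x ≡ 0 (mod 5) for all x, so σ(x) ≡ 2 (mod 5).
But 0 ≢ 2 (mod 5), so 0 ∈ ℤ_{95} has no preimage. Therefore σ is not surjective.
Since σ is not surjective, we find the least positive k with σ(k) = σ(0): this means 25k ≡ 0 (mod 95), i.e. 95 ∣ 25k. Since gcd(25, 95) = 5, dividing through by 5 this holds exactly when 19 ∣ 5k, and as gcd(5, 19) = 1, exactly when 19 ∣ k.
The smallest positive such k is 19.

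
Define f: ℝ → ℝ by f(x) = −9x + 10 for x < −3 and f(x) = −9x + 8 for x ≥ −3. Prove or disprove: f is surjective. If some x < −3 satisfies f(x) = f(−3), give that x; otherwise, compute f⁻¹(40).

-10/3

Both pieces are strictly decreasing (slopes −9 and −9), so each is injective on its own interval.
The left piece maps (−∞, −3) onto (37, ∞); the right piece maps [−3, ∞) onto (−∞, 35].
The union (37, ∞) ∪ (−∞, 35] omits the interval between 37 and 35; in particular 37 has no preimage. So f is not surjective.
Because the two images are disjoint, no x < −3 has f(x) = f(−3), so we compute f⁻¹(40): 40 lies in (37, ∞), so solve −9x + 10 = 40: x = (40 − 10)/(−9) = −10/3.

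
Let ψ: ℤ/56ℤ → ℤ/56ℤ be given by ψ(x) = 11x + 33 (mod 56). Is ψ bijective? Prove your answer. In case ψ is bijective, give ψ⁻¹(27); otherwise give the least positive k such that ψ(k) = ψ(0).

Recall that ψ is injective if ψ(a) = ψ(b) implies a = b.
Suppose ψ(a) = ψ(b) in ℤ/56ℤ. Then 11a + 33 ≡ 11b + 33 (mod 56), so 11(a − b) ≡ 0 (mod 56).
Since gcd(11, 56) = 1, 11 is invertible modulo 56, so a − b ≡ 0 (mod 56), i.e. a = b.
We now compute 11⁻¹ mod 56 explicitly. Euclid's algorithm: 56 = 5·11 + 1; back-substituting gives 1 = 51·11 − 10·56, so 11⁻¹ ≡ 51 (mod 56).
For any y ∈ ℤ/56ℤ, x = 51(y − 33) mod 56 satisfies ψ(x) = 11·51(y − 33) + 33 ≡ y (since 11·51 ≡ 1 mod 56). So every y has a preimage.
Thus ψ is bijective.
Since ψ is bijective, we compute ψ⁻¹(27): solve 11x + 33 ≡ 27 (mod 56), i.e. 11x ≡ 50 (mod 56).
Multiplying by 11⁻¹ = 51 gives x ≡ 51·50 = 2550 = 45·56 + 30 ≡ 30 (mod 56).
Check: ψ(30) = 11·30 + 33 = 363 = 6·56 + 27 ≡ 27 (mod 56).

30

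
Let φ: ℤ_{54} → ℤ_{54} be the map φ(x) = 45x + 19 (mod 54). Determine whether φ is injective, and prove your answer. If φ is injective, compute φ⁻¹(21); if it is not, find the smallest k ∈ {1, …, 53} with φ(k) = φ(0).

We have gcd(45, 54) = 9 > 1. Taking s = 0 and t = 6: φ(0) = 19 and φ(6) = 45·6 + 19 = 289 ≡ 19 (mod 54).
So φ(0) = φ(6) while 0 ≠ 6, therefore φ is not injective.
Since φ is not injective, we find the least positive k with φ(k) = φ(0): this means 45k ≡ 0 (mod 54), i.e. 54 ∣ 45k. Since gcd(45, 54) = 9, dividing through by 9 this holds exactly when 6 ∣ 5k, and as gcd(5, 6) = 1, exactly when 6 ∣ k.
The smallest positive such k is 6.

6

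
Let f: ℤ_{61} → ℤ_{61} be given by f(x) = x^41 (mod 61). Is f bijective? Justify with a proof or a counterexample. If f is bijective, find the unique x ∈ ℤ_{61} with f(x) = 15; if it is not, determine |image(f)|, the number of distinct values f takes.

12

Since 61 is prime, the nonzero elements of ℤ_{61} form a cyclic group of order 60.
As gcd(41, 60) = 1, raising to the 41st power is a bijection on this group: if x_1^41 ≡ x_2^41 then (x_1x_2^{−1})^41 = 1, and the only element of order dividing gcd(41, 60) = 1 is 1, so x_1 = x_2.
With f(0) = 0 this makes f injective on all of ℤ_{61}, hence bijective (finite equal-size domain and codomain). In particular f is bijective.
Since f is bijective, we find the preimage of 15. The inverse of x ↦ x^41 on (ℤ_{61})^× is x ↦ x^41, because 41·41 = 1681 = 28·60 + 1 ≡ 1 (mod 60) and x^{60} = 1 for x ≠ 0 (Fermat). So f⁻¹(15) = 15^41 mod 61.
Repeated squaring mod 61: 15^1 ≡ 15, 15^2 ≡ 15² = 225 ≡ 42, 15^4 ≡ 42² = 1764 ≡ 56, 15^8 ≡ 56² = 3136 ≡ 25, 15^16 ≡ 25² = 625 ≡ 15, 15^32 ≡ 15² = 225 ≡ 42. Since 41 = 32 + 8 + 1, 15^41 ≡ 42·25·15: 42·25 = 1050 ≡ 13, then 13·15 = 195 ≡ 12. So 15^41 ≡ 12 (mod 61).
Hence f⁻¹(15) = 12.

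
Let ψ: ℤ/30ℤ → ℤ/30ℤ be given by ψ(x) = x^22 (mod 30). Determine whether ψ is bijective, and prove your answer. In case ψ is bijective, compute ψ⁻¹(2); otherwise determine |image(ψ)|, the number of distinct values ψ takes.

ψ(2): Repeated squaring mod 30: 2^1 ≡ 2, 2^2 ≡ 2² = 4, 2^4 ≡ 4² = 16, 2^8 ≡ 16² = 256 ≡ 16, 2^16 ≡ 16² = 256 ≡ 16. Since 22 = 16 + 4 + 2, 2^22 ≡ 16·16·4: 16·16 = 256 ≡ 16, then 16·4 = 64 ≡ 4. So 2^22 ≡ 4 (mod 30).
ψ(8): Repeated squaring mod 30: 8^1 ≡ 8, 8^2 ≡ 8² = 64 ≡ 4, 8^4 ≡ 4² = 16, 8^8 ≡ 16² = 256 ≡ 16, 8^16 ≡ 16² = 256 ≡ 16. Since 22 = 16 + 4 + 2, 8^22 ≡ 16·16·4: 16·16 = 256 ≡ 16, then 16·4 = 64 ≡ 4. So 8^22 ≡ 4 (mod 30).
So ψ(2) = ψ(8) = 4 while 2 ≠ 8, thus ψ is not injective, hence not bijective.
Since ψ is not bijective, we determine |image(ψ)|. Computing x^22 mod 30 for each x (by repeated squaring, reducing mod 30 at every step), the values ψ(0), ψ(1), …, ψ(29) are: 0, 1, 4, 9, 16, 25, 6, 19, 4, 21, 10, 1, 24, 19, 16, 15, 16, 19, 24, 1, 10, 21, 4, 19, 6, 25, 16, 9, 4, 1.
The distinct values are {0, 1, 4, 6, 9, 10, 15, 16, 19, 21, 24, 25}; there are 12 of them.

12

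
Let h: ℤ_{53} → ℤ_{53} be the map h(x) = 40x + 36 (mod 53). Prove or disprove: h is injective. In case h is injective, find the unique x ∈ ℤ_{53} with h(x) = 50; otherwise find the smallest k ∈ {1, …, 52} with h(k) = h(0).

3

Suppose h(x_1) = h(x_2) in ℤ_{53}. Then 40x_1 + 36 ≡ 40x_2 + 36 (mod 53), hence 40(x_1 − x_2) ≡ 0 (mod 53).
Since gcd(40, 53) = 1, 40 is invertible modulo 53, therefore x_1 − x_2 ≡ 0 (mod 53), i.e. x_1 = x_2.
So h is injective.
We now compute 40⁻¹ mod 53 explicitly. Euclid's algorithm: 53 = 1·40 + 13, 40 = 3·13 + 1; back-substituting gives 1 = 4·40 − 3·53, so 40⁻¹ ≡ 4 (mod 53).
Since h is injective, we compute h⁻¹(50): solve 40x + 36 ≡ 50 (mod 53), i.e. 40x ≡ 14 (mod 53).
Multiplying by 40⁻¹ = 4 gives x ≡ 4·14 = 56 = 1·53 + 3 ≡ 3 (mod 53).
Check: h(3) = 40·3 + 36 = 156 = 2·53 + 50 ≡ 50 (mod 53).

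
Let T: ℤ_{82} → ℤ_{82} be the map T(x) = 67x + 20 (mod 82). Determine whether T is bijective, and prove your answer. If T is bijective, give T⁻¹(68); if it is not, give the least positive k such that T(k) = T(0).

Recall that T is injective when T(u) = T(v) forces u = v.
If T(u) = T(v), then 67u ≡ 67v (mod 82). Because gcd(67, 82) = 1, we may cancel 67 to get u ≡ v (mod 82).
We now compute 67⁻¹ mod 82 explicitly. Euclid's algorithm: 82 = 1·67 + 15, 67 = 4·15 + 7, 15 = 2·7 + 1; back-substituting gives 1 = 71·67 − 58·82, so 67⁻¹ ≡ 71 (mod 82).
For any y ∈ ℤ_{82}, x = 71(y − 20) mod 82 satisfies T(x) = 67·71(y − 20) + 20 ≡ y (since 67·71 ≡ 1 mod 82). So every y has a preimage.
Thus T is bijective.
Since T is bijective, we find T⁻¹(68): we need 67x ≡ 68 − 20 ≡ 48 (mod 82). Using 67⁻¹ = 71: x ≡ 71·48 = 3408 = 41·82 + 46, so x = 46.
Check: T(46) = 67·46 + 20 = 3102 = 37·82 + 68 ≡ 68 (mod 82).

46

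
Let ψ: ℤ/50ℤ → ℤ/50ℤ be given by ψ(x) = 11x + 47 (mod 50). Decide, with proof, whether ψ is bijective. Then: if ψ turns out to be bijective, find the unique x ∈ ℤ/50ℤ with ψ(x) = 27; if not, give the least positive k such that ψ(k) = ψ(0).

30

Recall: ψ is injective if ψ(x_1) = ψ(x_2) implies x_1 = x_2.
Suppose ψ(x_1) = ψ(x_2) in ℤ/50ℤ. Then 11x_1 + 47 ≡ 11x_2 + 47 (mod 50), thus 11(x_1 − x_2) ≡ 0 (mod 50).
Since gcd(11, 50) = 1, 11 is invertible modulo 50, so x_1 − x_2 ≡ 0 (mod 50), i.e. x_1 = x_2.
We now compute 11⁻¹ mod 50 explicitly. Euclid's algorithm: 50 = 4·11 + 6, 11 = 1·6 + 5, 6 = 1·5 + 1; back-substituting gives 1 = 41·11 − 9·50, so 11⁻¹ ≡ 41 (mod 50).
For any y ∈ ℤ/50ℤ, x = 41(y − 47) mod 50 satisfies ψ(x) = 11·41(y − 47) + 47 ≡ y (since 11·41 ≡ 1 mod 50). So every y has a preimage.
Hence ψ is bijective.
Since ψ is bijective, we compute ψ⁻¹(27): solve 11x + 47 ≡ 27 (mod 50), i.e. 11x ≡ 30 (mod 50).
Multiplying by 11⁻¹ = 41 gives x ≡ 41·30 = 1230 = 24·50 + 30 ≡ 30 (mod 50).
Check: ψ(30) = 11·30 + 47 = 377 = 7·50 + 27 ≡ 27 (mod 50).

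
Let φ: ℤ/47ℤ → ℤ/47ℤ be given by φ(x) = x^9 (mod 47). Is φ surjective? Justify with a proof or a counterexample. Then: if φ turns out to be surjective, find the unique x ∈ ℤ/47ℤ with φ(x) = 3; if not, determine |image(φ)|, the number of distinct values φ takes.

Since 47 is prime, the nonzero elements of ℤ/47ℤ form a cyclic group of order 46.
As gcd(9, 46) = 1, raising to the 9th power is a bijection on this group: if a^9 ≡ b^9 then (ab^{−1})^9 = 1, and the only element of order dividing gcd(9, 46) = 1 is 1, so a = b.
With φ(0) = 0 this makes φ injective on all of ℤ/47ℤ, hence bijective (finite equal-size domain and codomain). In particular φ is surjective.
Since φ is surjective, we find the preimage of 3. The inverse of x ↦ x^9 on (ℤ/47ℤ)^× is x ↦ x^41, because 9·41 = 369 = 8·46 + 1 ≡ 1 (mod 46) and x^{46} = 1 for x ≠ 0 (Fermat). So φ⁻¹(3) = 3^41 mod 47.
Repeated squaring mod 47: 3^1 ≡ 3, 3^2 ≡ 3² = 9, 3^4 ≡ 9² = 81 ≡ 34, 3^8 ≡ 34² = 1156 ≡ 28, 3^16 ≡ 28² = 784 ≡ 32, 3^32 ≡ 32² = 1024 ≡ 37. Since 41 = 32 + 8 + 1, 3^41 ≡ 37·28·3: 37·28 = 1036 ≡ 2, then 2·3 = 6. So 3^41 ≡ 6 (mod 47).
Hence φ⁻¹(3) = 6.

6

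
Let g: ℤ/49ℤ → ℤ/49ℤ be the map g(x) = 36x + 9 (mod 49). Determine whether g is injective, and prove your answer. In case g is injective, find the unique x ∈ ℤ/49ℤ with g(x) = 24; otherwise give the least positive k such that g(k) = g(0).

If g(s) = g(t), then 36s ≡ 36t (mod 49). Because gcd(36, 49) = 1, we may cancel 36 to get s ≡ t (mod 49).
Hence g is injective.
We now compute 36⁻¹ mod 49 explicitly. Euclid's algorithm: 49 = 1·36 + 13, 36 = 2·13 + 10, 13 = 1·10 + 3, 10 = 3·3 + 1; back-substituting gives 1 = 15·36 − 11·49, so 36⁻¹ ≡ 15 (mod 49).
Since g is injective, we find g⁻¹(24): we need 36x ≡ 24 − 9 ≡ 15 (mod 49). Using 36⁻¹ = 15: x ≡ 15·15 = 225 = 4·49 + 29, so x = 29.
Check: g(29) = 36·29 + 9 = 1053 = 21·49 + 24 ≡ 24 (mod 49).

29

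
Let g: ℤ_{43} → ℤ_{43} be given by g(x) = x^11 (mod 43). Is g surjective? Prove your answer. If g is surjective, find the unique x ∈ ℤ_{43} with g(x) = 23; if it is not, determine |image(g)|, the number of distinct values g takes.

Since 43 is prime, the nonzero elements of ℤ_{43} form a cyclic group of order 42.
As gcd(11, 42) = 1, raising to the 11th power is a bijection on this group: if s^11 ≡ t^11 then (st^{−1})^11 = 1, and the only element of order dividing gcd(11, 42) = 1 is 1, so s = t.
With g(0) = 0 this makes g injective on all of ℤ_{43}, hence bijective (finite equal-size domain and codomain). In particular g is surjective.
Since g is surjective, we find the preimage of 23. The inverse of x ↦ x^11 on (ℤ_{43})^× is x ↦ x^23, because 11·23 = 253 = 6·42 + 1 ≡ 1 (mod 42) and x^{42} = 1 for x ≠ 0 (Fermat). So g⁻¹(23) = 23^23 mod 43.
Repeated squaring mod 43: 23^1 ≡ 23, 23^2 ≡ 23² = 529 ≡ 13, 23^4 ≡ 13² = 169 ≡ 40, 23^8 ≡ 40² = 1600 ≡ 9, 23^16 ≡ 9² = 81 ≡ 38. Since 23 = 16 + 4 + 2 + 1, 23^23 ≡ 38·40·13·23: 38·40 = 1520 ≡ 15, then 15·13 = 195 ≡ 23, then 23·23 = 529 ≡ 13. So 23^23 ≡ 13 (mod 43).
Hence g⁻¹(23) = 13.

13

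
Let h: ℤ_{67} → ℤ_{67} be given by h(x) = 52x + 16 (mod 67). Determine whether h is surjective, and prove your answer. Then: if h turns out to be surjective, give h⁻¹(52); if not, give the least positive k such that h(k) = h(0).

Recall: surjectivity means every element of the codomain has a preimage under h.
Since gcd(52, 67) = 1, 52 is invertible modulo 67. Euclid's algorithm: 67 = 1·52 + 15, 52 = 3·15 + 7, 15 = 2·7 + 1; back-substituting gives 1 = 58·52 − 45·67, so 52⁻¹ ≡ 58 (mod 67).
Then y ↦ 58(y − 16) is a two-sided inverse to h, so every y ∈ ℤ_{67} has a preimage.
So h is surjective.
Since h is surjective, we compute h⁻¹(52): solve 52x + 16 ≡ 52 (mod 67), i.e. 52x ≡ 36 (mod 67).
Multiplying by 52⁻¹ = 58 gives x ≡ 58·36 = 2088 = 31·67 + 11 ≡ 11 (mod 67).
Check: h(11) = 52·11 + 16 = 588 = 8·67 + 52 ≡ 52 (mod 67).

11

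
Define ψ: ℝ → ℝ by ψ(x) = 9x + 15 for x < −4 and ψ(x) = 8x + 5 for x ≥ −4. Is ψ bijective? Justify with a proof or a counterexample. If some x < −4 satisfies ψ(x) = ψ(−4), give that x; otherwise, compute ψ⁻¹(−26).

Both pieces are strictly increasing (slopes 9 and 8), so each is injective on its own interval.
The left piece maps (−∞, −4) onto (−∞, −21); the right piece maps [−4, ∞) onto [−27, ∞).
These images overlap. In particular ψ(−4) = −27 (right piece), and solving 9x + 15 = −27 on the left piece gives x = −14/3 < −4.
So ψ(−14/3) = ψ(−4) with −14/3 ≠ −4, and ψ is not injective, hence not bijective. This x = −14/3 is the requested value below −4.

-14/3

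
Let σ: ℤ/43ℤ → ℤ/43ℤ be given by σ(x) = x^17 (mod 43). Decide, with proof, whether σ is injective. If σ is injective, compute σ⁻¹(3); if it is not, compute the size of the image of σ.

Since 43 is prime, the nonzero elements of ℤ/43ℤ form a cyclic group of order 42.
As gcd(17, 42) = 1, raising to the 17th power is a bijection on this group: if s^17 ≡ t^17 then (st^{−1})^17 = 1, and the only element of order dividing gcd(17, 42) = 1 is 1, so s = t.
With σ(0) = 0 this makes σ injective on all of ℤ/43ℤ, hence bijective (finite equal-size domain and codomain). In particular σ is injective.
Since σ is injective, we find the preimage of 3. The inverse of x ↦ x^17 on (ℤ/43ℤ)^× is x ↦ x^5, because 17·5 = 85 = 2·42 + 1 ≡ 1 (mod 42) and x^{42} = 1 for x ≠ 0 (Fermat). So σ⁻¹(3) = 3^5 mod 43.
Repeated squaring mod 43: 3^1 ≡ 3, 3^2 ≡ 3² = 9, 3^4 ≡ 9² = 81 ≡ 38. Since 5 = 4 + 1, 3^5 ≡ 38·3: 38·3 = 114 ≡ 28. So 3^5 ≡ 28 (mod 43).
Hence σ⁻¹(3) = 28.

28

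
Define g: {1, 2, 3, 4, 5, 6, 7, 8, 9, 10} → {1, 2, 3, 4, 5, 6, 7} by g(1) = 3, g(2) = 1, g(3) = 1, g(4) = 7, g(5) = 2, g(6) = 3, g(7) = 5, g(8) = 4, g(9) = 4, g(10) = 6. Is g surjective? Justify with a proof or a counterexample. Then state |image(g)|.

7

Every element of the codomain has a preimage: 1 = g(2), 2 = g(5), 3 = g(1), 4 = g(8), 5 = g(7), 6 = g(10), 7 = g(4).
Thus g is surjective.
The image of g is {1, 2, 3, 4, 5, 6, 7}, which has 7 elements.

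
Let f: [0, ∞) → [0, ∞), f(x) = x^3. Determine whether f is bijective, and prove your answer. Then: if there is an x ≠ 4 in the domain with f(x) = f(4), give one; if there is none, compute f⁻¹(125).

5

On [0, ∞), x ↦ x^3 is strictly increasing (injective) and for any y ∈ [0, ∞) the 3rd root y^{1/3} lies in [0, ∞) (surjective). So f is bijective.
Since x ↦ x^3 is strictly increasing on [0, ∞), it is injective there, so no x ≠ 4 in the domain has f(x) = f(4). We therefore compute f⁻¹(125) = 125^{1/3} = 5 (indeed 5^3 = 125).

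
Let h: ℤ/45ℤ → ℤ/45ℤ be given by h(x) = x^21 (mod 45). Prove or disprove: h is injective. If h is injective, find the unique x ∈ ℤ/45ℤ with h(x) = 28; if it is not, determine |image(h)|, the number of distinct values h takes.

h(0) = 0^21 = 0.
h(15): Repeated squaring mod 45: 15^1 ≡ 15, 15^2 ≡ 15² = 225 ≡ 0, 15^4 ≡ 0² = 0, 15^8 ≡ 0² = 0, 15^16 ≡ 0² = 0. Since 21 = 16 + 4 + 1, 15^21 ≡ 0·0·15: 0·0 = 0, then 0·15 = 0. So 15^21 ≡ 0 (mod 45).
So h(0) = h(15) = 0 while 0 ≠ 15, thus h is not injective.
Since h is not injective, we determine |image(h)|. Computing x^21 mod 45 for each x (by repeated squaring, reducing mod 45 at every step), the values h(0), h(1), …, h(44) are: 0, 1, 17, 18, 19, 35, 36, 37, 8, 9, 10, 26, 27, 28, 44, 0, 1, 17, 18, 19, 35, 36, 37, 8, 9, 10, 26, 27, 28, 44, 0, 1, 17, 18, 19, 35, 36, 37, 8, 9, 10, 26, 27, 28, 44.
The distinct values are {0, 1, 8, 9, 10, 17, 18, 19, 26, 27, 28, 35, 36, 37, 44}; there are 15 of them.

15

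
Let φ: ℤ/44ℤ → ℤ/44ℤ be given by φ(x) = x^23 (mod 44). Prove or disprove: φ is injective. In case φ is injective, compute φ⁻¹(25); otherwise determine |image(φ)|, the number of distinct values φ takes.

φ(0) = 0^23 = 0.
φ(22): Repeated squaring mod 44: 22^1 ≡ 22, 22^2 ≡ 22² = 484 ≡ 0, 22^4 ≡ 0² = 0, 22^8 ≡ 0² = 0, 22^16 ≡ 0² = 0. Since 23 = 16 + 4 + 2 + 1, 22^23 ≡ 0·0·0·22: 0·0 = 0, then 0·0 = 0, then 0·22 = 0. So 22^23 ≡ 0 (mod 44).
So φ(0) = φ(22) = 0 while 0 ≠ 22, so φ is not injective.
Since φ is not injective, we determine |image(φ)|. Computing x^23 mod 44 for each x (by repeated squaring, reducing mod 44 at every step), the values φ(0), φ(1), …, φ(43) are: 0, 1, 8, 27, 20, 37, 40, 35, 28, 25, 32, 11, 12, 41, 16, 31, 4, 29, 24, 39, 36, 21, 0, 23, 8, 5, 20, 15, 40, 13, 28, 3, 32, 33, 12, 19, 16, 9, 4, 7, 24, 17, 36, 43.
The distinct values are {0, 1, 3, 4, 5, 7, 8, 9, 11, 12, 13, 15, 16, 17, 19, 20, 21, 23, 24, 25, 27, 28, 29, 31, 32, 33, 35, 36, 37, 39, 40, 41, 43}; there are 33 of them.

33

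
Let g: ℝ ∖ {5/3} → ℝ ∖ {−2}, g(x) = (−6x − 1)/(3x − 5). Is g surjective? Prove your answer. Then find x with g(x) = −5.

26/9

For any y ≠ −2, solving y(3x − 5) = −6x − 1 for x gives a well-defined x ≠ 5/3. So g is surjective.
Solving g(x) = −5: cross-multiplying gives −6x − 1 = −5(3x − 5), which rearranges to 9x = 26, so x = 26/9.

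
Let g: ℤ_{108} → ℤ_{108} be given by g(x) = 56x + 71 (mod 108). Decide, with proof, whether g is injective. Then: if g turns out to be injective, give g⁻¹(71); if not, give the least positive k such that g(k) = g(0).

27

We have gcd(56, 108) = 4 > 1. Taking u = 0 and v = 27: g(0) = 71 and g(27) = 56·27 + 71 = 1583 ≡ 71 (mod 108).
So g(0) = g(27) while 0 ≠ 27, therefore g is not injective.
Since g is not injective, we find the least positive k with g(k) = g(0): this means 56k ≡ 0 (mod 108), i.e. 108 ∣ 56k. Since gcd(56, 108) = 4, dividing through by 4 this holds exactly when 27 ∣ 14k, and as gcd(14, 27) = 1, exactly when 27 ∣ k.
The smallest positive such k is 27.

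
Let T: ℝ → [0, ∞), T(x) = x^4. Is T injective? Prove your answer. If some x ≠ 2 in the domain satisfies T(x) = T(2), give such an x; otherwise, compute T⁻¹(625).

T(2) = 16 = (−2)^4 = T(−2) (since 4 is even), with 2 ≠ −2. So T is not injective.
For the follow-up, such an x exists: taking x = −2 ∈ ℝ gives T(−2) = 16 = T(2) with −2 ≠ 2.

-2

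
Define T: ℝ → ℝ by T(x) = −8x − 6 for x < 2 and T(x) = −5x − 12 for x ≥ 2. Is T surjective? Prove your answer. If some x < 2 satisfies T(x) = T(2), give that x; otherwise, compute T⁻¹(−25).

13/5

Both pieces are strictly decreasing (slopes −8 and −5), so each is injective on its own interval.
The left piece maps (−∞, 2) onto (−22, ∞); the right piece maps [2, ∞) onto (−∞, −22].
These images together cover ℝ, so T is surjective.
Because the two images are disjoint, no x < 2 has T(x) = T(2), so we compute T⁻¹(−25): −25 lies in (−∞, −22], so solve −5x − 12 = −25: x = (−25 + 12)/(−5) = 13/5.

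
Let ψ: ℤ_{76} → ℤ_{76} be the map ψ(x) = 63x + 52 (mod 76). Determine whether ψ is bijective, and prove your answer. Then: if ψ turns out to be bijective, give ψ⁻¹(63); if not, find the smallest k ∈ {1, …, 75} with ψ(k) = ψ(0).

By definition, ψ is injective if ψ(u) = ψ(v) implies u = v.
If ψ(u) = ψ(v), then 63u ≡ 63v (mod 76). Because gcd(63, 76) = 1, we may cancel 63 to get u ≡ v (mod 76).
We now compute 63⁻¹ mod 76 explicitly. Euclid's algorithm: 76 = 1·63 + 13, 63 = 4·13 + 11, 13 = 1·11 + 2, 11 = 5·2 + 1; back-substituting gives 1 = 35·63 − 29·76, so 63⁻¹ ≡ 35 (mod 76).
Then y ↦ 35(y − 52) is a two-sided inverse to ψ, so every y ∈ ℤ_{76} has a preimage.
Thus ψ is bijective.
Since ψ is bijective, we find ψ⁻¹(63): we need 63x ≡ 63 − 52 ≡ 11 (mod 76). Using 63⁻¹ = 35: x ≡ 35·11 = 385 = 5·76 + 5, so x = 5.
Check: ψ(5) = 63·5 + 52 = 367 = 4·76 + 63 ≡ 63 (mod 76).

5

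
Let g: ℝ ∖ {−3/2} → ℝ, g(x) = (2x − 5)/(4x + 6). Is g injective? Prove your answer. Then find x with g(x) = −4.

Suppose g(u) = g(v). Cross-multiplying: (2u − 5)(4v + 6) = (2v − 5)(4u + 6).
Expanding both sides and cancelling the symmetric terms leaves 32·(u − v) = 0. Since 32 ≠ 0, u = v. So g is injective.
Solving g(x) = −4: cross-multiplying gives 2x − 5 = −4(4x + 6), which rearranges to 18x = −19, so x = −19/18.

-19/18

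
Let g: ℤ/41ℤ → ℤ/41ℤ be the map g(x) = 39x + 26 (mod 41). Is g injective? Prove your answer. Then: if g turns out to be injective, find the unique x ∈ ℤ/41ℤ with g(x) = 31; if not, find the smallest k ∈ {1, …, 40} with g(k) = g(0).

18

Suppose g(u) = g(v) in ℤ/41ℤ. Then 39u + 26 ≡ 39v + 26 (mod 41), so 39(u − v) ≡ 0 (mod 41).
Since gcd(39, 41) = 1, 39 is invertible modulo 41, thus u − v ≡ 0 (mod 41), i.e. u = v.
Thus g is injective.
We now compute 39⁻¹ mod 41 explicitly. Euclid's algorithm: 41 = 1·39 + 2, 39 = 19·2 + 1; back-substituting gives 1 = 20·39 − 19·41, so 39⁻¹ ≡ 20 (mod 41).
Since g is injective, we find g⁻¹(31): we need 39x ≡ 31 − 26 ≡ 5 (mod 41). Using 39⁻¹ = 20: x ≡ 20·5 = 100 = 2·41 + 18, so x = 18.
Check: g(18) = 39·18 + 26 = 728 = 17·41 + 31 ≡ 31 (mod 41).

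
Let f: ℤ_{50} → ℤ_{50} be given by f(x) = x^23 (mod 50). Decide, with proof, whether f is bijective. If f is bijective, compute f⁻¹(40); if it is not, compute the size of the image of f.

42

f(0) = 0^23 = 0.
f(10): Repeated squaring mod 50: 10^1 ≡ 10, 10^2 ≡ 10² = 100 ≡ 0, 10^4 ≡ 0² = 0, 10^8 ≡ 0² = 0, 10^16 ≡ 0² = 0. Since 23 = 16 + 4 + 2 + 1, 10^23 ≡ 0·0·0·10: 0·0 = 0, then 0·0 = 0, then 0·10 = 0. So 10^23 ≡ 0 (mod 50).
So f(0) = f(10) = 0 while 0 ≠ 10, hence f is not injective, hence not bijective.
Since f is not bijective, we determine |image(f)|. Computing x^23 mod 50 for each x (by repeated squaring, reducing mod 50 at every step), the values f(0), f(1), …, f(49) are: 0, 1, 8, 27, 14, 25, 16, 43, 12, 29, 0, 31, 28, 47, 44, 25, 46, 13, 32, 9, 0, 11, 48, 17, 24, 25, 26, 33, 2, 39, 0, 41, 18, 37, 4, 25, 6, 3, 22, 19, 0, 21, 38, 7, 34, 25, 36, 23, 42, 49.
The distinct values are {0, 1, 2, 3, 4, 6, 7, 8, 9, 11, 12, 13, 14, 16, 17, 18, 19, 21, 22, 23, 24, 25, 26, 27, 28, 29, 31, 32, 33, 34, 36, 37, 38, 39, 41, 42, 43, 44, 46, 47, 48, 49}; there are 42 of them.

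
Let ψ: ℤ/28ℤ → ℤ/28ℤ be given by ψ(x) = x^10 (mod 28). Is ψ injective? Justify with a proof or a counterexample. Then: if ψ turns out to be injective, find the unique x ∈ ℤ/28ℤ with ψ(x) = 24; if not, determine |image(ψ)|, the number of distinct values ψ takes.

ψ(6): Repeated squaring mod 28: 6^1 ≡ 6, 6^2 ≡ 6² = 36 ≡ 8, 6^4 ≡ 8² = 64 ≡ 8, 6^8 ≡ 8² = 64 ≡ 8. Since 10 = 8 + 2, 6^10 ≡ 8·8: 8·8 = 64 ≡ 8. So 6^10 ≡ 8 (mod 28).
ψ(8): Repeated squaring mod 28: 8^1 ≡ 8, 8^2 ≡ 8² = 64 ≡ 8, 8^4 ≡ 8² = 64 ≡ 8, 8^8 ≡ 8² = 64 ≡ 8. Since 10 = 8 + 2, 8^10 ≡ 8·8: 8·8 = 64 ≡ 8. So 8^10 ≡ 8 (mod 28).
So ψ(6) = ψ(8) = 8 while 6 ≠ 8, therefore ψ is not injective.
Since ψ is not injective, we determine |image(ψ)|. Computing x^10 mod 28 for each x (by repeated squaring, reducing mod 28 at every step), the values ψ(0), ψ(1), …, ψ(27) are: 0, 1, 16, 25, 4, 9, 8, 21, 8, 9, 4, 25, 16, 1, 0, 1, 16, 25, 4, 9, 8, 21, 8, 9, 4, 25, 16, 1.
The distinct values are {0, 1, 4, 8, 9, 16, 21, 25}; there are 8 of them.

8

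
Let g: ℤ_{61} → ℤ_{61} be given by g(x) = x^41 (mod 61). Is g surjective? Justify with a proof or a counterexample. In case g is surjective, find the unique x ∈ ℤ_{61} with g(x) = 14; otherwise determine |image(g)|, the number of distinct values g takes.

48

Since 61 is prime, the nonzero elements of ℤ_{61} form a cyclic group of order 60.
As gcd(41, 60) = 1, raising to the 41st power is a bijection on this group: if s^41 ≡ t^41 then (st^{−1})^41 = 1, and the only element of order dividing gcd(41, 60) = 1 is 1, so s = t.
With g(0) = 0 this makes g injective on all of ℤ_{61}, hence bijective (finite equal-size domain and codomain). In particular g is surjective.
Since g is surjective, we find the preimage of 14. The inverse of x ↦ x^41 on (ℤ_{61})^× is x ↦ x^41, because 41·41 = 1681 = 28·60 + 1 ≡ 1 (mod 60) and x^{60} = 1 for x ≠ 0 (Fermat). So g⁻¹(14) = 14^41 mod 61.
Repeated squaring mod 61: 14^1 ≡ 14, 14^2 ≡ 14² = 196 ≡ 13, 14^4 ≡ 13² = 169 ≡ 47, 14^8 ≡ 47² = 2209 ≡ 13, 14^16 ≡ 13² = 169 ≡ 47, 14^32 ≡ 47² = 2209 ≡ 13. Since 41 = 32 + 8 + 1, 14^41 ≡ 13·13·14: 13·13 = 169 ≡ 47, then 47·14 = 658 ≡ 48. So 14^41 ≡ 48 (mod 61).
Hence g⁻¹(14) = 48.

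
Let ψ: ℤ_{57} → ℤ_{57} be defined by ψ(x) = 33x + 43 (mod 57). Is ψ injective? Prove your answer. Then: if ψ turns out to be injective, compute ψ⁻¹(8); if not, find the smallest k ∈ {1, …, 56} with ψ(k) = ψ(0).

By definition, injectivity means: for all a, b in the domain, ψ(a) = ψ(b) implies a = b.
We have gcd(33, 57) = 3 > 1. Taking a = 0 and b = 19: ψ(0) = 43 and ψ(19) = 33·19 + 43 = 670 ≡ 43 (mod 57).
So ψ(0) = ψ(19) while 0 ≠ 19, therefore ψ is not injective.
Since ψ is not injective, we find the least positive k with ψ(k) = ψ(0): this means 33k ≡ 0 (mod 57), i.e. 57 ∣ 33k. Since gcd(33, 57) = 3, dividing through by 3 this holds exactly when 19 ∣ 11k, and as gcd(11, 19) = 1, exactly when 19 ∣ k.
The smallest positive such k is 19.

19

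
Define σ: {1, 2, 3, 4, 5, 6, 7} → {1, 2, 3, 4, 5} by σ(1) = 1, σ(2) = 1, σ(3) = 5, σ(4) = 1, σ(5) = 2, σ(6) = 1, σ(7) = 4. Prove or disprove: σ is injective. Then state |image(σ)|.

4

σ(1) = 1 = σ(2) with 1 ≠ 2, so σ is not injective.
The image of σ is {1, 2, 4, 5}, which has 4 elements.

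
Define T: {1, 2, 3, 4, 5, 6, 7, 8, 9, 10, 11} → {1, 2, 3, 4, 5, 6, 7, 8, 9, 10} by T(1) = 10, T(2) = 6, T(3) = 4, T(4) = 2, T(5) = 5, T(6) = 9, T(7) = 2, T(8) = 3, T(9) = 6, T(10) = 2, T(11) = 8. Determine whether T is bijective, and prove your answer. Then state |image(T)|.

8

T(4) = 2 = T(7) with 4 ≠ 7, so T is not injective, hence not bijective.
The image of T is {2, 3, 4, 5, 6, 8, 9, 10}, which has 8 elements.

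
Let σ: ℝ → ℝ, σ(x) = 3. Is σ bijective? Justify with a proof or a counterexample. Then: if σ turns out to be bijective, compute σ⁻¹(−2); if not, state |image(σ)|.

1

σ(0) = 3 = σ(1) with 0 ≠ 1, so σ is not injective, hence not bijective.
Since σ is not bijective, we state |image(σ)|: the image of σ is {3}, which has 1 element.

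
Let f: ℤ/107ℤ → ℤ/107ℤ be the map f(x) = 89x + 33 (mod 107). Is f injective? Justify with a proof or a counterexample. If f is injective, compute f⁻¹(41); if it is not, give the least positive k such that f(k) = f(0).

If f(s) = f(t), then 89s ≡ 89t (mod 107). Because gcd(89, 107) = 1, we may cancel 89 to get s ≡ t (mod 107).
So f is injective.
We now compute 89⁻¹ mod 107 explicitly. Euclid's algorithm: 107 = 1·89 + 18, 89 = 4·18 + 17, 18 = 1·17 + 1; back-substituting gives 1 = 101·89 − 84·107, so 89⁻¹ ≡ 101 (mod 107).
Since f is injective, we find f⁻¹(41): we need 89x ≡ 41 − 33 ≡ 8 (mod 107). Using 89⁻¹ = 101: x ≡ 101·8 = 808 = 7·107 + 59, so x = 59.
Check: f(59) = 89·59 + 33 = 5284 = 49·107 + 41 ≡ 41 (mod 107).

59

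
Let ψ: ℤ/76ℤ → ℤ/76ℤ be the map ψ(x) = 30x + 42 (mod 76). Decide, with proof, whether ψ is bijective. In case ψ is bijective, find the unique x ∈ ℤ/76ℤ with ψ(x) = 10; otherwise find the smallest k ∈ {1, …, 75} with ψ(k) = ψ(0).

38

We have gcd(30, 76) = 2 > 1. Taking s = 0 and t = 38: ψ(0) = 42 and ψ(38) = 30·38 + 42 = 1182 ≡ 42 (mod 76).
So ψ(0) = ψ(38) while 0 ≠ 38, therefore ψ is not injective, hence not bijective.
Since ψ is not bijective, we find the least positive k with ψ(k) = ψ(0): this means 30k ≡ 0 (mod 76), i.e. 76 ∣ 30k. Since gcd(30, 76) = 2, dividing through by 2 this holds exactly when 38 ∣ 15k, and as gcd(15, 38) = 1, exactly when 38 ∣ k.
The smallest positive such k is 38.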